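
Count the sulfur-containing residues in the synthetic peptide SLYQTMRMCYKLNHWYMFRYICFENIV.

5

Only Cys (C) and Met (M) have a sulfur atom in the side chain.
Matching residues: M6, M8, C9, M17, C22.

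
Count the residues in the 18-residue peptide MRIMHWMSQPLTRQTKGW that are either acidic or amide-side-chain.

Acidic: D, E. Amide-side-chain: N, Q.
Acidic residues here: none (0).
Amide-side-chain residues here: Q9, Q14 (2).
The two groups share no amino acid, so total = 0 + 2 = 2.

2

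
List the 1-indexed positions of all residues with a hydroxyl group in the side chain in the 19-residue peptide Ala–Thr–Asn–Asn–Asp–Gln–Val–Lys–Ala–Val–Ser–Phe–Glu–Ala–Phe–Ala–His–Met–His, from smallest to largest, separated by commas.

2, 11

The –OH-bearing residues are Ser, Thr (aliphatic alcohols), and Tyr (phenol).
Matching residues: Thr2, Ser11.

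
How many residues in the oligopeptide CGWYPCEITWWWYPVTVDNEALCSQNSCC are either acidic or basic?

Acidic: D, E. Basic: H, K, R.
Acidic residues here: E7, D18, E20 (3).
Basic residues here: none (0).
The two groups share no amino acid, so total = 3 + 0 = 3.

3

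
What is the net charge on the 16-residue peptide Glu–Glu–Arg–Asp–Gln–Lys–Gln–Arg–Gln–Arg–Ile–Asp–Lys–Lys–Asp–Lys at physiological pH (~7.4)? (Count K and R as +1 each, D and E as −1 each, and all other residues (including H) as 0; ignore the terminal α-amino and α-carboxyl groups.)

Positive (K, R): Arg3, Lys6, Arg8, Arg10, Lys13, Lys14, Lys16 → +7.
Negative (D, E): Glu1, Glu2, Asp4, Asp12, Asp15 → −5.
Net charge = (+7) + (−5) = +2.

+2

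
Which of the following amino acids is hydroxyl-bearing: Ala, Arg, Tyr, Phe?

Serine (S), threonine (T), and tyrosine (Y) each carry a hydroxyl group on the side chain.
Of the listed options, only Tyr belongs to this group.

Tyr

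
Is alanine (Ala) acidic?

No

Only D (aspartate) and E (glutamate) carry a side-chain carboxylic acid.
Alanine is not in this group.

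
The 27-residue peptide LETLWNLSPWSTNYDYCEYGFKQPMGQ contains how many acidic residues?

3

Aspartate (D) and glutamate (E) have carboxylic-acid side chains and are the acidic amino acids.
Matching residues: E2, D15, E18.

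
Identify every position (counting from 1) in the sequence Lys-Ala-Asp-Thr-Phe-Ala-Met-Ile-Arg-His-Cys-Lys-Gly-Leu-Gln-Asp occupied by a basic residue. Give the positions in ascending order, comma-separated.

1, 9, 10, 12

Lysine (K), arginine (R), and histidine (H) have basic, nitrogen-containing side chains.
Matching residues: Lys1, Arg9, His10, Lys12.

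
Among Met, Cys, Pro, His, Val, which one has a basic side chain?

His

The basic amino acids are Lys (K), Arg (R), and His (H).
Of the listed options, only His belongs to this group.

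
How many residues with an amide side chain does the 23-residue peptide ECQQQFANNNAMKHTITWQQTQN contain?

The amide-side-chain residues are Asn (N) and Gln (Q).
Matching residues: Q3, Q4, Q5, N8, N9, N10, Q19, Q20, Q22, N23.

10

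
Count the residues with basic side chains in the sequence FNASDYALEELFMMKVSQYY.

1

Lysine (K), arginine (R), and histidine (H) have basic, nitrogen-containing side chains.
Matching residues: K15.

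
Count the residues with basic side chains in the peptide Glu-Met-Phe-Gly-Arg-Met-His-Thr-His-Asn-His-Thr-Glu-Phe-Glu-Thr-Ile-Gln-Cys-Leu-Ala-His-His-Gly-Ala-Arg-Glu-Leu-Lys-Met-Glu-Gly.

8

Lysine (K), arginine (R), and histidine (H) have basic, nitrogen-containing side chains.
Matching residues: Arg5, His7, His9, His11, His22, His23, Arg26, Lys29.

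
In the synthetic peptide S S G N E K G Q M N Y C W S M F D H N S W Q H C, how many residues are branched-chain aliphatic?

0

V, L, and I make up the branched-chain aliphatic group.
None of the 24 residues belong to this group.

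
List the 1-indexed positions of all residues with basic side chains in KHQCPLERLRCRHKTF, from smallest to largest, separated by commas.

The basic amino acids are Lys (K), Arg (R), and His (H).
Matching residues: K1, H2, R8, R10, R12, H13, K14.

1, 2, 8, 10, 12, 13, 14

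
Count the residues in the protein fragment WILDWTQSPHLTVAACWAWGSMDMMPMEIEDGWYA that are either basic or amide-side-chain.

Basic: H, K, R. Amide-side-chain: N, Q.
Basic residues here: H10 (1).
Amide-side-chain residues here: Q7 (1).
The two groups share no amino acid, so total = 1 + 1 = 2.

2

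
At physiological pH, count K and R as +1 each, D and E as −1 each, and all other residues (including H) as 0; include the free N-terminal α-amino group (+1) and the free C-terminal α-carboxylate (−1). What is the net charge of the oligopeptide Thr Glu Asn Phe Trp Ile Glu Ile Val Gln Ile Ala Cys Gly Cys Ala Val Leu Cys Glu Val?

Positive (K, R): none → +0.
Negative (D, E): Glu2, Glu7, Glu20 → −3.
The N-terminus (+1) and C-terminus (−1) cancel.
Net charge = (+0) + (−3) = −3.

-3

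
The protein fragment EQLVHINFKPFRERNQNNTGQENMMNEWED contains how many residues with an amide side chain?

Only N (asparagine) and Q (glutamine) carry a side-chain carboxamide.
Matching residues: Q2, N7, N15, Q16, N17, N18, Q21, N23, N26.

9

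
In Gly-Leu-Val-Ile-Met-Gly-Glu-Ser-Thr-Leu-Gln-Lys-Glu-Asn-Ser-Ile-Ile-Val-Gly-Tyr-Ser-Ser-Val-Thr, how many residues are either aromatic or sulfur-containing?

Aromatic: F, W, Y. Sulfur-containing: C, M.
Aromatic residues here: Tyr20 (1).
Sulfur-containing residues here: Met5 (1).
The two groups share no amino acid, so total = 1 + 1 = 2.

2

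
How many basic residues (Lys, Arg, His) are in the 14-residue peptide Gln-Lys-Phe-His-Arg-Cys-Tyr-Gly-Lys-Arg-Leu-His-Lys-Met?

Matching residues: Lys2, His4, Arg5, Lys9, Arg10, His12, Lys13.

7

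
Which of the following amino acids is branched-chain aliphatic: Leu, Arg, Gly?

Leu

The BCAAs are Val, Leu, and Ile — aliphatic side chains with a branch point.
Of the listed options, only Leu belongs to this group.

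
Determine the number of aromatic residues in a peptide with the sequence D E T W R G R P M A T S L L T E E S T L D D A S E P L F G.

2

Phenylalanine (F), tryptophan (W), and tyrosine (Y) have aromatic ring side chains.
Matching residues: W4, F28.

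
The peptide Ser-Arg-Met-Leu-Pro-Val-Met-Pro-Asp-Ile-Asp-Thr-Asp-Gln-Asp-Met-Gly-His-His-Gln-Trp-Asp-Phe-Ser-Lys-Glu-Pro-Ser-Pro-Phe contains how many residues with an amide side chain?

Asparagine (N) and glutamine (Q) have uncharged amide side chains.
Matching residues: Gln14, Gln20.

2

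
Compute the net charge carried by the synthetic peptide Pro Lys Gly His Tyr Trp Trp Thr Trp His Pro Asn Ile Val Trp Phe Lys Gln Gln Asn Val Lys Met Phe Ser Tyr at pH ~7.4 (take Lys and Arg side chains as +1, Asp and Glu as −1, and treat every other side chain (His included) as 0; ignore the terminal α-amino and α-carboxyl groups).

Positive (K, R): Lys2, Lys17, Lys22 → +3.
Negative (D, E): none → −0.
Net charge = (+3) + (−0) = +3.

+3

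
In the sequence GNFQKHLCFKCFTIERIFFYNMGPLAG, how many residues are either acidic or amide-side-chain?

4

Acidic: D, E. Amide-side-chain: N, Q.
Acidic residues here: E15 (1).
Amide-side-chain residues here: N2, Q4, N21 (3).
The two groups share no amino acid, so total = 1 + 3 = 4.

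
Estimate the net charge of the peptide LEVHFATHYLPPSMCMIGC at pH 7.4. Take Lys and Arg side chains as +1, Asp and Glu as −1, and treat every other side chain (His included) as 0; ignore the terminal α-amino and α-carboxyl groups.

Positive (K, R): none → +0.
Negative (D, E): E2 → −1.
Net charge = (+0) + (−1) = −1.

-1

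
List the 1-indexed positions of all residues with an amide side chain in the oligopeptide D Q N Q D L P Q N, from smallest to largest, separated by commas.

2, 3, 4, 8, 9

The amide-side-chain residues are Asn (N) and Gln (Q).
Matching residues: Q2, N3, Q4, Q8, N9.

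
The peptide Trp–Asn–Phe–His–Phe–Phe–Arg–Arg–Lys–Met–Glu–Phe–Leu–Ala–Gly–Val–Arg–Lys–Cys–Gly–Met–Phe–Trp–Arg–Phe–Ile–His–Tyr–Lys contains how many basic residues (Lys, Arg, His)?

9

Matching residues: His4, Arg7, Arg8, Lys9, Arg17, Lys18, Arg24, His27, Lys29.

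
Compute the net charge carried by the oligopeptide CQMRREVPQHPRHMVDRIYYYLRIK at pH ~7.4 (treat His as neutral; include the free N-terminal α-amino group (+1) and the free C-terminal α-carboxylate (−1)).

At pH ~7.4 the Lys and Arg side chains are protonated (+1), the Asp and Glu side chains are deprotonated (−1), and with His taken as neutral all other side chains carry no charge.
Positive (K, R): R4, R5, R12, R17, R23, K25 → +6.
Negative (D, E): E6, D16 → −2.
The N-terminus (+1) and C-terminus (−1) cancel.
Net charge = (+6) + (−2) = +4.

+4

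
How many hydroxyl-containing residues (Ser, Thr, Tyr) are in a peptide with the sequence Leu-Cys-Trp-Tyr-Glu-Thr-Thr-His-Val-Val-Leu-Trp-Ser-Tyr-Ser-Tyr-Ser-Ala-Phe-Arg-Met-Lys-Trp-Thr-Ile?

9

Matching residues: Tyr4, Thr6, Thr7, Ser13, Tyr14, Ser15, Tyr16, Ser17, Thr24.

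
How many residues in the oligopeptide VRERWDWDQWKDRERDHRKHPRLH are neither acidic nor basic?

7

Acidic: D, E. Basic: K, R, H. All other residues are neither.
Matching residues: V1, W5, W7, Q9, W10, P21, L23.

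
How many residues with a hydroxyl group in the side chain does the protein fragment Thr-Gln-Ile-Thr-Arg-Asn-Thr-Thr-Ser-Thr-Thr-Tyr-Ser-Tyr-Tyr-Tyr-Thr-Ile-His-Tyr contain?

The –OH-bearing residues are Ser, Thr (aliphatic alcohols), and Tyr (phenol).
Matching residues: Thr1, Thr4, Thr7, Thr8, Ser9, Thr10, Thr11, Tyr12, Ser13, Tyr14, Tyr15, Tyr16, Thr17, Tyr20.

14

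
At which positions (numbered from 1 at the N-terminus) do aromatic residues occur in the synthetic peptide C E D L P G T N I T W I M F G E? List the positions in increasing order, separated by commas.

The aromatic amino acids are Phe (F, benzyl), Trp (W, indole), and Tyr (Y, phenol).
Matching residues: W11, F14.

11, 14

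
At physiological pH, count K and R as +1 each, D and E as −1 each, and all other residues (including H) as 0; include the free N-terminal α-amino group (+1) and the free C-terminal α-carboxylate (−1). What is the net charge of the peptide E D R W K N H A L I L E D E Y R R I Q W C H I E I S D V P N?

-3

Positive (K, R): R3, K5, R16, R17 → +4.
Negative (D, E): E1, D2, E12, D13, E14, E24, D27 → −7.
The N-terminus (+1) and C-terminus (−1) cancel.
Net charge = (+4) + (−7) = −3.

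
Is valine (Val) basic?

No

K, R, and H are the three residues with basic side chains (ε-amine, guanidinium, and imidazole respectively).
Valine is not in this group.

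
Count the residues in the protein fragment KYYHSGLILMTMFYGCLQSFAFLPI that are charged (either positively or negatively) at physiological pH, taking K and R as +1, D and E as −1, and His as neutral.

1

Charged side chains at pH ~7.4: K, R (positive); D, E (negative).
Matching residues: K1.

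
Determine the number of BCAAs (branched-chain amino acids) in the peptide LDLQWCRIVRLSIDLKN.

7

V, L, and I make up the branched-chain aliphatic group.
Matching residues: L1, L3, I8, V9, L11, I13, L15.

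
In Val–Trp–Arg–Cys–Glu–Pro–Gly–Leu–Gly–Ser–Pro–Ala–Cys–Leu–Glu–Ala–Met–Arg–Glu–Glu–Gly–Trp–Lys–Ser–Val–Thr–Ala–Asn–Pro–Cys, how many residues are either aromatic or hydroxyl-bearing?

Aromatic: F, W, Y. Hydroxyl-bearing: S, T, Y.
Aromatic residues here: Trp2, Trp22 (2).
Hydroxyl-bearing residues here: Ser10, Ser24, Thr26 (3).
(Y belongs to both groups, but none appear in this sequence.) Total = 2 + 3 = 5.

5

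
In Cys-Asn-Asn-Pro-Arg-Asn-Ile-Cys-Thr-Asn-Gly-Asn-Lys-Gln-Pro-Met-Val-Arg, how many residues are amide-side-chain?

The amide-side-chain residues are Asn (N) and Gln (Q).
Matching residues: Asn2, Asn3, Asn6, Asn10, Asn12, Gln14.

6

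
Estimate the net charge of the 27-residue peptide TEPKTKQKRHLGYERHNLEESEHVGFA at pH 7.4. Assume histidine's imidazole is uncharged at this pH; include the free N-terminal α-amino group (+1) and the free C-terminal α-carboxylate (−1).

0

At pH ~7.4 the Lys and Arg side chains are protonated (+1), the Asp and Glu side chains are deprotonated (−1), and with His taken as neutral all other side chains carry no charge.
Positive (K, R): K4, K6, K8, R9, R15 → +5.
Negative (D, E): E2, E14, E19, E20, E22 → −5.
The N-terminus (+1) and C-terminus (−1) cancel.
Net charge = (+5) + (−5) = 0.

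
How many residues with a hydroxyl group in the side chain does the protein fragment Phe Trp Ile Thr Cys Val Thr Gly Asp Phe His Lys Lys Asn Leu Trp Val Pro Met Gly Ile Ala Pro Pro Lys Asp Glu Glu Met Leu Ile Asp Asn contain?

2

Serine (S), threonine (T), and tyrosine (Y) each carry a hydroxyl group on the side chain.
Matching residues: Thr4, Thr7.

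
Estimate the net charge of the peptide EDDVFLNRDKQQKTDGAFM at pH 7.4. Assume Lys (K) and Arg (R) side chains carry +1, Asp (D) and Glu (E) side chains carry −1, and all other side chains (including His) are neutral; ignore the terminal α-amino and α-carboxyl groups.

Positive (K, R): R8, K10, K13 → +3.
Negative (D, E): E1, D2, D3, D9, D15 → −5.
Net charge = (+3) + (−5) = −2.

-2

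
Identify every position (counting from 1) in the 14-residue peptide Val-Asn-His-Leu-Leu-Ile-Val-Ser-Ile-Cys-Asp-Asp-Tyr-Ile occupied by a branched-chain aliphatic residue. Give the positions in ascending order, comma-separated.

Valine (V), leucine (L), and isoleucine (I) are the branched-chain amino acids.
Matching residues: Val1, Leu4, Leu5, Ile6, Val7, Ile9, Ile14.

1, 4, 5, 6, 7, 9, 14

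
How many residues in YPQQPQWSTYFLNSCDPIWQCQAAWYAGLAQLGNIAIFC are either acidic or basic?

Acidic: D, E. Basic: H, K, R.
Acidic residues here: D16 (1).
Basic residues here: none (0).
The two groups share no amino acid, so total = 1 + 0 = 1.

1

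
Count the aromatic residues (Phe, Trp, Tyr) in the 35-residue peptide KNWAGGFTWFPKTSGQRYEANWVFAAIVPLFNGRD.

8

Matching residues: W3, F7, W9, F10, Y18, W22, F24, F31.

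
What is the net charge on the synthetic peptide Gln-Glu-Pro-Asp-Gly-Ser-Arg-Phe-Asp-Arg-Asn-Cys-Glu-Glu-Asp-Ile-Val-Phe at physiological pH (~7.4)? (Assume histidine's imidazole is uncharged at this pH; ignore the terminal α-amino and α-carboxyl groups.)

-4

The side chains ionized at physiological pH are Lys/Arg (+1) and Asp/Glu (−1); with His treated as neutral, nothing else contributes.
Positive (K, R): Arg7, Arg10 → +2.
Negative (D, E): Glu2, Asp4, Asp9, Glu13, Glu14, Asp15 → −6.
Net charge = (+2) + (−6) = −4.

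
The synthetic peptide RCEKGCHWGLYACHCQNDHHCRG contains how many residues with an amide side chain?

Asparagine (N) and glutamine (Q) have uncharged amide side chains.
Matching residues: Q16, N17.

2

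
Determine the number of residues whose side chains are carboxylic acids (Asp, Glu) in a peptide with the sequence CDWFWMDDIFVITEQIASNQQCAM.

4

Matching residues: D2, D7, D8, E14.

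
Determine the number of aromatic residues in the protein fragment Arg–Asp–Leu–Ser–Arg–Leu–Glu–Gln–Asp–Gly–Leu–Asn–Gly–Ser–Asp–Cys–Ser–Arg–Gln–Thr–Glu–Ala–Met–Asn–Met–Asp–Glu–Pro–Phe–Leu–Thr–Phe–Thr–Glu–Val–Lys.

The aromatic amino acids are Phe (F, benzyl), Trp (W, indole), and Tyr (Y, phenol).
Matching residues: Phe29, Phe32.

2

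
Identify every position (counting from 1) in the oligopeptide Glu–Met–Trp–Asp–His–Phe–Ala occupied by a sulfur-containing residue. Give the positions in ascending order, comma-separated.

Cysteine (C, thiol) and methionine (M, thioether) are the two sulfur-containing amino acids.
Matching residues: Met2.

2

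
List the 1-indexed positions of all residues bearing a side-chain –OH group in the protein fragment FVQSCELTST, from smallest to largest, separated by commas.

S, T, and Y are the three residues with a side-chain hydroxyl.
Matching residues: S4, T8, S9, T10.

4, 8, 9, 10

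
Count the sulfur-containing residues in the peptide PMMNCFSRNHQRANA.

3

The sulfur-bearing residues are cysteine (–SH) and methionine (–S–CH₃).
Matching residues: M2, M3, C5.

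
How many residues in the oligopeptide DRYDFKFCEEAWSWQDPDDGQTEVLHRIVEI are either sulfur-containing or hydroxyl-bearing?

4

Sulfur-containing: C, M. Hydroxyl-bearing: S, T, Y.
Sulfur-containing residues here: C8 (1).
Hydroxyl-bearing residues here: Y3, S13, T22 (3).
The two groups share no amino acid, so total = 1 + 3 = 4.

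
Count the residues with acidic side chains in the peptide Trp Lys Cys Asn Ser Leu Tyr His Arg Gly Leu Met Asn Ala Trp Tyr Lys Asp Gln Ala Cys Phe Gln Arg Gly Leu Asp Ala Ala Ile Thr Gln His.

2

Only D (aspartate) and E (glutamate) carry a side-chain carboxylic acid.
Matching residues: Asp18, Asp27.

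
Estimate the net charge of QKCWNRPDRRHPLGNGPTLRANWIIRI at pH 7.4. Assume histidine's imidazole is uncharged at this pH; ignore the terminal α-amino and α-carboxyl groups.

+5

At pH ~7.4 the Lys and Arg side chains are protonated (+1), the Asp and Glu side chains are deprotonated (−1), and with His taken as neutral all other side chains carry no charge.
Positive (K, R): K2, R6, R9, R10, R20, R26 → +6.
Negative (D, E): D8 → −1.
Net charge = (+6) + (−1) = +5.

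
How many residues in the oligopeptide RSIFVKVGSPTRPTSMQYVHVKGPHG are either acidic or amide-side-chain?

1

Acidic: D, E. Amide-side-chain: N, Q.
Acidic residues here: none (0).
Amide-side-chain residues here: Q17 (1).
The two groups share no amino acid, so total = 0 + 1 = 1.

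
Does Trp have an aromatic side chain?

Yes

F, W, and Y each carry an aromatic ring on the side chain.
Tryptophan is in this group.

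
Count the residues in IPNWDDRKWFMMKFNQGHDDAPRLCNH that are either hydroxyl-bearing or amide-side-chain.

4

Hydroxyl-bearing: S, T, Y. Amide-side-chain: N, Q.
Hydroxyl-bearing residues here: none (0).
Amide-side-chain residues here: N3, N15, Q16, N26 (4).
The two groups share no amino acid, so total = 0 + 4 = 4.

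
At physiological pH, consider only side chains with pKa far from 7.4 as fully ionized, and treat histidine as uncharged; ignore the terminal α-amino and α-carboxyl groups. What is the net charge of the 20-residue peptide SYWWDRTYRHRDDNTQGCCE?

-1

At pH ~7.4 the Lys and Arg side chains are protonated (+1), the Asp and Glu side chains are deprotonated (−1), and with His taken as neutral all other side chains carry no charge.
Positive (K, R): R6, R9, R11 → +3.
Negative (D, E): D5, D12, D13, E20 → −4.
Net charge = (+3) + (−4) = −1.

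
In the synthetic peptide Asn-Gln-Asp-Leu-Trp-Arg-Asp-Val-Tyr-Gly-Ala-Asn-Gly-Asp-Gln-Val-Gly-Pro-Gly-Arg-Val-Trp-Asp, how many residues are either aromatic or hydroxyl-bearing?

Aromatic: F, W, Y. Hydroxyl-bearing: S, T, Y.
Aromatic residues here: Trp5, Tyr9, Trp22 (3).
Hydroxyl-bearing residues here: Tyr9 (1).
Y is in both groups, so the 1 Y residue must not be double-counted.
Total = 3 + 1 − 1 = 3.

3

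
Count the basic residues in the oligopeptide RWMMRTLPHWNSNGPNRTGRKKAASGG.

7

The basic amino acids are Lys (K), Arg (R), and His (H).
Matching residues: R1, R5, H9, R17, R20, K21, K22.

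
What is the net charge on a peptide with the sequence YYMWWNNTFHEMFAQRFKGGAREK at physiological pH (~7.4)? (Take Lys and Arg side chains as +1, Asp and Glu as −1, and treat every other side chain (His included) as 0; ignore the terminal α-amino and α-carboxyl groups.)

+2

Positive (K, R): R16, K18, R22, K24 → +4.
Negative (D, E): E11, E23 → −2.
Net charge = (+4) + (−2) = +2.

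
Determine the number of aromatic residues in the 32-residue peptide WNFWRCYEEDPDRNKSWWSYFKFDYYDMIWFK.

13

The aromatic amino acids are Phe (F, benzyl), Trp (W, indole), and Tyr (Y, phenol).
Matching residues: W1, F3, W4, Y7, W17, W18, Y20, F21, F23, Y25, Y26, W30, F31.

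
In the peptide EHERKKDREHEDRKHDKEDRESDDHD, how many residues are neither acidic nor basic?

Acidic: D, E. Basic: K, R, H. All other residues are neither.
Matching residues: S22.

1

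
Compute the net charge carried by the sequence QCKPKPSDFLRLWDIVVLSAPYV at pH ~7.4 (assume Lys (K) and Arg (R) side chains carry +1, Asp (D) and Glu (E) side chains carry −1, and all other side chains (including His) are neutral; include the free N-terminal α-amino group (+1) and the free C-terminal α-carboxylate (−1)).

+1

Positive (K, R): K3, K5, R11 → +3.
Negative (D, E): D8, D14 → −2.
The N-terminus (+1) and C-terminus (−1) cancel.
Net charge = (+3) + (−2) = +1.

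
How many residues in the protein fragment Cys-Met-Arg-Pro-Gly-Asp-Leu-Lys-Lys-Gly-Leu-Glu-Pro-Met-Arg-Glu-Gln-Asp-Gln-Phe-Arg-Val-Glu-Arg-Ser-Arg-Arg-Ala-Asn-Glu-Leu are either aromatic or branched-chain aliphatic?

5

Aromatic: F, W, Y. Branched-chain aliphatic: I, L, V.
Aromatic residues here: Phe20 (1).
Branched-chain aliphatic residues here: Leu7, Leu11, Val22, Leu31 (4).
The two groups share no amino acid, so total = 1 + 4 = 5.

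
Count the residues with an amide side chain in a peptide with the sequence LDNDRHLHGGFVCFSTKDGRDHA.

Only N (asparagine) and Q (glutamine) carry a side-chain carboxamide.
Matching residues: N3.

1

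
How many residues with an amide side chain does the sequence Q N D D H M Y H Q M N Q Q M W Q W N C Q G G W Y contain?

The amide-side-chain residues are Asn (N) and Gln (Q).
Matching residues: Q1, N2, Q9, N11, Q12, Q13, Q16, N18, Q20.

9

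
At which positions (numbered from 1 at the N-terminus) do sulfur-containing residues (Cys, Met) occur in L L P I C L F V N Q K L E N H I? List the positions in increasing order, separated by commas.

Matching residues: C5.

5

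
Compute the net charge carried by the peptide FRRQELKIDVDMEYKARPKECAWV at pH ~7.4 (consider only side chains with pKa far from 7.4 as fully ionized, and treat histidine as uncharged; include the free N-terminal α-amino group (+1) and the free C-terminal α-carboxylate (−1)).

+1

Near pH 7.4, K and R contribute +1 each, D and E contribute −1 each, and every other side chain (His included, as stated) is uncharged.
Positive (K, R): R2, R3, K7, K15, R17, K19 → +6.
Negative (D, E): E5, D9, D11, E13, E20 → −5.
The N-terminus (+1) and C-terminus (−1) cancel.
Net charge = (+6) + (−5) = +1.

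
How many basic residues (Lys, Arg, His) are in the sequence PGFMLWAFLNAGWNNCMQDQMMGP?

None of the 24 residues belong to this group.

0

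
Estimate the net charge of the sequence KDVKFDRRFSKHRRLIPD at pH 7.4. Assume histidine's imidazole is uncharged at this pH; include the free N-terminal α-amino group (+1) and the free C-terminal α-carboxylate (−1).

+4

The side chains ionized at physiological pH are Lys/Arg (+1) and Asp/Glu (−1); with His treated as neutral, nothing else contributes.
Positive (K, R): K1, K4, R7, R8, K11, R13, R14 → +7.
Negative (D, E): D2, D6, D18 → −3.
The N-terminus (+1) and C-terminus (−1) cancel.
Net charge = (+7) + (−3) = +4.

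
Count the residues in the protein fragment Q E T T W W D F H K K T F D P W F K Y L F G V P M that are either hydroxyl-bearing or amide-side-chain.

5

Hydroxyl-bearing: S, T, Y. Amide-side-chain: N, Q.
Hydroxyl-bearing residues here: T3, T4, T12, Y19 (4).
Amide-side-chain residues here: Q1 (1).
The two groups share no amino acid, so total = 4 + 1 = 5.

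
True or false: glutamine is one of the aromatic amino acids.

Phenylalanine (F), tryptophan (W), and tyrosine (Y) have aromatic ring side chains.
Glutamine is not in this group.

False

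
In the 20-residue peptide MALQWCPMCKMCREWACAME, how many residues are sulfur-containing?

Only Cys (C) and Met (M) have a sulfur atom in the side chain.
Matching residues: M1, C6, M8, C9, M11, C12, C17, M19.

8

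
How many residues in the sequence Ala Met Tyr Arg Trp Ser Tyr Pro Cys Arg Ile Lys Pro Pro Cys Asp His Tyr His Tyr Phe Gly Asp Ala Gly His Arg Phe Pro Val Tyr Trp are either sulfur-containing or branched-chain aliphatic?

5

Sulfur-containing: C, M. Branched-chain aliphatic: I, L, V.
Sulfur-containing residues here: Met2, Cys9, Cys15 (3).
Branched-chain aliphatic residues here: Ile11, Val30 (2).
The two groups share no amino acid, so total = 3 + 2 = 5.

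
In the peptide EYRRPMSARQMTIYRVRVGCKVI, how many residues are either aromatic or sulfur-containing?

Aromatic: F, W, Y. Sulfur-containing: C, M.
Aromatic residues here: Y2, Y14 (2).
Sulfur-containing residues here: M6, M11, C20 (3).
The two groups share no amino acid, so total = 2 + 3 = 5.

5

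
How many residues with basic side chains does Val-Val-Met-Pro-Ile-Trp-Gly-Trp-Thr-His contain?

K, R, and H are the three residues with basic side chains (ε-amine, guanidinium, and imidazole respectively).
Matching residues: His10.

1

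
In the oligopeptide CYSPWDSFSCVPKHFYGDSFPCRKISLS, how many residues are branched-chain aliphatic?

3

The BCAAs are Val, Leu, and Ile — aliphatic side chains with a branch point.
Matching residues: V11, I25, L27.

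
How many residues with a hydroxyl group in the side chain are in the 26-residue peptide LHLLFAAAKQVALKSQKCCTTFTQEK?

4

The –OH-bearing residues are Ser, Thr (aliphatic alcohols), and Tyr (phenol).
Matching residues: S15, T20, T21, T23.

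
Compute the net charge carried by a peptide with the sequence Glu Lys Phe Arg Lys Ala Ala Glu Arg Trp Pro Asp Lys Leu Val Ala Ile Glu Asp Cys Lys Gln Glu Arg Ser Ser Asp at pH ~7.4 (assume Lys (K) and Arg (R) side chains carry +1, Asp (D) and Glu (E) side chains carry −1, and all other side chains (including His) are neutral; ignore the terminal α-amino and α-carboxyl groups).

0

Positive (K, R): Lys2, Arg4, Lys5, Arg9, Lys13, Lys21, Arg24 → +7.
Negative (D, E): Glu1, Glu8, Asp12, Glu18, Asp19, Glu23, Asp27 → −7.
Net charge = (+7) + (−7) = 0.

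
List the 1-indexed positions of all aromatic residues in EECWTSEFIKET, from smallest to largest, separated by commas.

4, 8

F, W, and Y each carry an aromatic ring on the side chain.
Matching residues: W4, F8.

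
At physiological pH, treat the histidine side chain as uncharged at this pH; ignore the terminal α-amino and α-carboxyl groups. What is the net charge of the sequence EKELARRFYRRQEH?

At pH ~7.4 the Lys and Arg side chains are protonated (+1), the Asp and Glu side chains are deprotonated (−1), and with His taken as neutral all other side chains carry no charge.
Positive (K, R): K2, R6, R7, R10, R11 → +5.
Negative (D, E): E1, E3, E13 → −3.
Net charge = (+5) + (−3) = +2.

+2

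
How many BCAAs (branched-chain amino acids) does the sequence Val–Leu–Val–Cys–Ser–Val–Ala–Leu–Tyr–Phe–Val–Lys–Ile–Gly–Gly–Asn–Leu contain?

8

V, L, and I make up the branched-chain aliphatic group.
Matching residues: Val1, Leu2, Val3, Val6, Leu8, Val11, Ile13, Leu17.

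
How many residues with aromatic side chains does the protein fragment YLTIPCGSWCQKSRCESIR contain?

2

Phenylalanine (F), tryptophan (W), and tyrosine (Y) have aromatic ring side chains.
Matching residues: Y1, W9.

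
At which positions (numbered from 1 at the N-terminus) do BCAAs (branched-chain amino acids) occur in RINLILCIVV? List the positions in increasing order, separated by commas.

2, 4, 5, 6, 8, 9, 10

Valine (V), leucine (L), and isoleucine (I) are the branched-chain amino acids.
Matching residues: I2, L4, I5, L6, I8, V9, V10.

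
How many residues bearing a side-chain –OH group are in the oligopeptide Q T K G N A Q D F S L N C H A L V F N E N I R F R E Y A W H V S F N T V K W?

The –OH-bearing residues are Ser, Thr (aliphatic alcohols), and Tyr (phenol).
Matching residues: T2, S10, Y27, S32, T35.

5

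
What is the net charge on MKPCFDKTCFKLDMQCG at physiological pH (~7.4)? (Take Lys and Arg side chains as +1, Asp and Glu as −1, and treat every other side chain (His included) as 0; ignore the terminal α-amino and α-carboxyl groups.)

Positive (K, R): K2, K7, K11 → +3.
Negative (D, E): D6, D13 → −2.
Net charge = (+3) + (−2) = +1.

+1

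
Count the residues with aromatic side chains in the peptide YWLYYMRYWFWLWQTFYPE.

11

Phenylalanine (F), tryptophan (W), and tyrosine (Y) have aromatic ring side chains.
Matching residues: Y1, W2, Y4, Y5, Y8, W9, F10, W11, W13, F16, Y17.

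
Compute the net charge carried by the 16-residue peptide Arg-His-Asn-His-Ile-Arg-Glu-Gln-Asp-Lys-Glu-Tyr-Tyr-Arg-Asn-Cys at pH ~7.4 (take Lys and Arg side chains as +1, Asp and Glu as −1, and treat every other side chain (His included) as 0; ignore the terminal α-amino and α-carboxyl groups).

Positive (K, R): Arg1, Arg6, Lys10, Arg14 → +4.
Negative (D, E): Glu7, Asp9, Glu11 → −3.
Net charge = (+4) + (−3) = +1.

+1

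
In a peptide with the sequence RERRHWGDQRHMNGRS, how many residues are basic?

The basic amino acids are Lys (K), Arg (R), and His (H).
Matching residues: R1, R3, R4, H5, R10, H11, R15.

7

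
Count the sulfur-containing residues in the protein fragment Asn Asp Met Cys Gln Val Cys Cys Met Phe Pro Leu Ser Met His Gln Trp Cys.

Cysteine (C, thiol) and methionine (M, thioether) are the two sulfur-containing amino acids.
Matching residues: Met3, Cys4, Cys7, Cys8, Met9, Met14, Cys18.

7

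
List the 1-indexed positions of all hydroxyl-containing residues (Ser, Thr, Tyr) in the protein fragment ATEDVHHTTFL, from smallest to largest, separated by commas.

2, 8, 9

Matching residues: T2, T8, T9.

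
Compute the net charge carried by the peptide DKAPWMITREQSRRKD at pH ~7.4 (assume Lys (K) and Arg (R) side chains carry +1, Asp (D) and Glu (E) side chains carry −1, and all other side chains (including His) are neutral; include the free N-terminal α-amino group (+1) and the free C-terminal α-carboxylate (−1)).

Positive (K, R): K2, R9, R13, R14, K15 → +5.
Negative (D, E): D1, E10, D16 → −3.
The N-terminus (+1) and C-terminus (−1) cancel.
Net charge = (+5) + (−3) = +2.

+2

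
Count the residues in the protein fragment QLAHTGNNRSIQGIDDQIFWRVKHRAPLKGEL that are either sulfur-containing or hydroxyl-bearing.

2

Sulfur-containing: C, M. Hydroxyl-bearing: S, T, Y.
Sulfur-containing residues here: none (0).
Hydroxyl-bearing residues here: T5, S10 (2).
The two groups share no amino acid, so total = 0 + 2 = 2.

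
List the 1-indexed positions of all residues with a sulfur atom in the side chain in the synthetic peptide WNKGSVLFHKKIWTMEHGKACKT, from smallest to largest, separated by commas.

15, 21

The sulfur-bearing residues are cysteine (–SH) and methionine (–S–CH₃).
Matching residues: M15, C21.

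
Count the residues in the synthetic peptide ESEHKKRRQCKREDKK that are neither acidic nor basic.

3

Acidic: D, E. Basic: K, R, H. All other residues are neither.
Matching residues: S2, Q9, C10.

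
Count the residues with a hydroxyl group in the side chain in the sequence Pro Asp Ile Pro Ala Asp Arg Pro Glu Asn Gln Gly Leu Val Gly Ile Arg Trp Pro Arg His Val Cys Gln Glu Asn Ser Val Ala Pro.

S, T, and Y are the three residues with a side-chain hydroxyl.
Matching residues: Ser27.

1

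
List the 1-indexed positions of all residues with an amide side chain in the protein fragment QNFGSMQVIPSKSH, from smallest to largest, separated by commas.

Only N (asparagine) and Q (glutamine) carry a side-chain carboxamide.
Matching residues: Q1, N2, Q7.

1, 2, 7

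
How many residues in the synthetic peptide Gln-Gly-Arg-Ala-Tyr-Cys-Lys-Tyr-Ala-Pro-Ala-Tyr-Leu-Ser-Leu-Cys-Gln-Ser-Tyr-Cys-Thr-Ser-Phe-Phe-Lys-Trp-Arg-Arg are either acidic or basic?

5

Acidic: D, E. Basic: H, K, R.
Acidic residues here: none (0).
Basic residues here: Arg3, Lys7, Lys25, Arg27, Arg28 (5).
The two groups share no amino acid, so total = 0 + 5 = 5.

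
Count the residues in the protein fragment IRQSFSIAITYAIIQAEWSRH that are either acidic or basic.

4

Acidic: D, E. Basic: H, K, R.
Acidic residues here: E17 (1).
Basic residues here: R2, R20, H21 (3).
The two groups share no amino acid, so total = 1 + 3 = 4.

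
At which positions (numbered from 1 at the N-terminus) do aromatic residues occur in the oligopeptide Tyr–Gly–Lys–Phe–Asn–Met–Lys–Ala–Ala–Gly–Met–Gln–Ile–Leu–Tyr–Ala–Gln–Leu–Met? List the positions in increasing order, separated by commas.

Phenylalanine (F), tryptophan (W), and tyrosine (Y) have aromatic ring side chains.
Matching residues: Tyr1, Phe4, Tyr15.

1, 4, 15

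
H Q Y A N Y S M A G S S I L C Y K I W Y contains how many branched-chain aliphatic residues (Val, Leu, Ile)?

3

Matching residues: I13, L14, I18.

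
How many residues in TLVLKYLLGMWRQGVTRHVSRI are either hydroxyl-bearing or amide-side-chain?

Hydroxyl-bearing: S, T, Y. Amide-side-chain: N, Q.
Hydroxyl-bearing residues here: T1, Y6, T16, S20 (4).
Amide-side-chain residues here: Q13 (1).
The two groups share no amino acid, so total = 4 + 1 = 5.

5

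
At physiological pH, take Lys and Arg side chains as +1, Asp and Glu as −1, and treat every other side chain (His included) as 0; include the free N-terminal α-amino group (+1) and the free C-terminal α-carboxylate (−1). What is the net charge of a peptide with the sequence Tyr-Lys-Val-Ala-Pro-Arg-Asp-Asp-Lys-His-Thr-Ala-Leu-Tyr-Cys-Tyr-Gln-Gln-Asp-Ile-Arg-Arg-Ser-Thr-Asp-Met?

Positive (K, R): Lys2, Arg6, Lys9, Arg21, Arg22 → +5.
Negative (D, E): Asp7, Asp8, Asp19, Asp25 → −4.
The N-terminus (+1) and C-terminus (−1) cancel.
Net charge = (+5) + (−4) = +1.

+1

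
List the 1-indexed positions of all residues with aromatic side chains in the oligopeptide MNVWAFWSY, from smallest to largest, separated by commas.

4, 6, 7, 9

Phenylalanine (F), tryptophan (W), and tyrosine (Y) have aromatic ring side chains.
Matching residues: W4, F6, W7, Y9.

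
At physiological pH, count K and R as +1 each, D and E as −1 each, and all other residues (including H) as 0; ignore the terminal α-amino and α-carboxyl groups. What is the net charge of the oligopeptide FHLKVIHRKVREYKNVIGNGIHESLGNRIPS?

+4

Positive (K, R): K4, R8, K9, R11, K14, R28 → +6.
Negative (D, E): E12, E23 → −2.
Net charge = (+6) + (−2) = +4.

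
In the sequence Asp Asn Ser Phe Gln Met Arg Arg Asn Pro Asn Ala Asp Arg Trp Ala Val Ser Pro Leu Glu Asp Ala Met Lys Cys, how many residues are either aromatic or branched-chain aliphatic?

4

Aromatic: F, W, Y. Branched-chain aliphatic: I, L, V.
Aromatic residues here: Phe4, Trp15 (2).
Branched-chain aliphatic residues here: Val17, Leu20 (2).
The two groups share no amino acid, so total = 2 + 2 = 4.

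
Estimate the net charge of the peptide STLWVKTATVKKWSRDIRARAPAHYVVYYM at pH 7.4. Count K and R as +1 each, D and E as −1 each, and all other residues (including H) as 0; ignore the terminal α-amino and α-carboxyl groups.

+5

Positive (K, R): K6, K11, K12, R15, R18, R20 → +6.
Negative (D, E): D16 → −1.
Net charge = (+6) + (−1) = +5.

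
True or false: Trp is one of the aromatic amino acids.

F, W, and Y each carry an aromatic ring on the side chain.
Tryptophan is in this group.

True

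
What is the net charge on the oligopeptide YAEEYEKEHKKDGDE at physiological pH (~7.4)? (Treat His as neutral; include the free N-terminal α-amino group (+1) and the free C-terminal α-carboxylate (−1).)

-4

The side chains ionized at physiological pH are Lys/Arg (+1) and Asp/Glu (−1); with His treated as neutral, nothing else contributes.
Positive (K, R): K7, K10, K11 → +3.
Negative (D, E): E3, E4, E6, E8, D12, D14, E15 → −7.
The N-terminus (+1) and C-terminus (−1) cancel.
Net charge = (+3) + (−7) = −4.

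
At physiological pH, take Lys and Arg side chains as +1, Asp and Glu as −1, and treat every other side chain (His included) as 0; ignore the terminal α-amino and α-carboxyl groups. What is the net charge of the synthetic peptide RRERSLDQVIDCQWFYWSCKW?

Positive (K, R): R1, R2, R4, K20 → +4.
Negative (D, E): E3, D7, D11 → −3.
Net charge = (+4) + (−3) = +1.

+1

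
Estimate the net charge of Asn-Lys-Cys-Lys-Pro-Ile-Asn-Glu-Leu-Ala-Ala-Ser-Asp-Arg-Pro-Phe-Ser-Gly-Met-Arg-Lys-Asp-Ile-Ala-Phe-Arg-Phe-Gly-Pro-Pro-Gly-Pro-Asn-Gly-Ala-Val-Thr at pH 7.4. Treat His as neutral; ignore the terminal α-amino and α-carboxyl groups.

+3

Near pH 7.4, K and R contribute +1 each, D and E contribute −1 each, and every other side chain (His included, as stated) is uncharged.
Positive (K, R): Lys2, Lys4, Arg14, Arg20, Lys21, Arg26 → +6.
Negative (D, E): Glu8, Asp13, Asp22 → −3.
Net charge = (+6) + (−3) = +3.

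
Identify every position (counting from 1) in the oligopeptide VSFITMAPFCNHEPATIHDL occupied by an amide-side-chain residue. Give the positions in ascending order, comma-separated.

11

Asparagine (N) and glutamine (Q) have uncharged amide side chains.
Matching residues: N11.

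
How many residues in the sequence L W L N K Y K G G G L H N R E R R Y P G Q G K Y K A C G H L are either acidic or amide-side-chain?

4

Acidic: D, E. Amide-side-chain: N, Q.
Acidic residues here: E15 (1).
Amide-side-chain residues here: N4, N13, Q21 (3).
The two groups share no amino acid, so total = 1 + 3 = 4.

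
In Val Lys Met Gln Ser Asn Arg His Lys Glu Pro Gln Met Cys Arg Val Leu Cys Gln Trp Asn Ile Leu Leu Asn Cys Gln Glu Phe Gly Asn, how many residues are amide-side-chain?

The amide-side-chain residues are Asn (N) and Gln (Q).
Matching residues: Gln4, Asn6, Gln12, Gln19, Asn21, Asn25, Gln27, Asn31.

8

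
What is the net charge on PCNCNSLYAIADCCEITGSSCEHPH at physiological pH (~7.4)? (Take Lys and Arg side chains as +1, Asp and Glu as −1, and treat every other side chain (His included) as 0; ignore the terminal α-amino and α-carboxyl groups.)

-3

Positive (K, R): none → +0.
Negative (D, E): D12, E15, E22 → −3.
Net charge = (+0) + (−3) = −3.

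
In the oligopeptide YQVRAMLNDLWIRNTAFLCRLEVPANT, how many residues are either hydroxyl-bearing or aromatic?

5

Hydroxyl-bearing: S, T, Y. Aromatic: F, W, Y.
Hydroxyl-bearing residues here: Y1, T15, T27 (3).
Aromatic residues here: Y1, W11, F17 (3).
Y is in both groups, so the 1 Y residue must not be double-counted.
Total = 3 + 3 − 1 = 5.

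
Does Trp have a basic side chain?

No

Lysine (K), arginine (R), and histidine (H) have basic, nitrogen-containing side chains.
Tryptophan is not in this group.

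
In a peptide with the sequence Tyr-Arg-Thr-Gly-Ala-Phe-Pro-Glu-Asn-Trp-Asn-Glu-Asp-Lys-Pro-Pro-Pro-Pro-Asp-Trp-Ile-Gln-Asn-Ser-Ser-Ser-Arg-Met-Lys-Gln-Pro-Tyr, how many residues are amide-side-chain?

5

The amide-side-chain residues are Asn (N) and Gln (Q).
Matching residues: Asn9, Asn11, Gln22, Asn23, Gln30.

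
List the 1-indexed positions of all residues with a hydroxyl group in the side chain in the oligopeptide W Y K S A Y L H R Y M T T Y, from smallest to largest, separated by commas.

2, 4, 6, 10, 12, 13, 14

S, T, and Y are the three residues with a side-chain hydroxyl.
Matching residues: Y2, S4, Y6, Y10, T12, T13, Y14.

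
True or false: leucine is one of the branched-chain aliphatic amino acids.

True

Valine (V), leucine (L), and isoleucine (I) are the branched-chain amino acids.
Leucine is in this group.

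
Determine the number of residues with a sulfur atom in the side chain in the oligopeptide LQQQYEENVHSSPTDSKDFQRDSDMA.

Only Cys (C) and Met (M) have a sulfur atom in the side chain.
Matching residues: M25.

1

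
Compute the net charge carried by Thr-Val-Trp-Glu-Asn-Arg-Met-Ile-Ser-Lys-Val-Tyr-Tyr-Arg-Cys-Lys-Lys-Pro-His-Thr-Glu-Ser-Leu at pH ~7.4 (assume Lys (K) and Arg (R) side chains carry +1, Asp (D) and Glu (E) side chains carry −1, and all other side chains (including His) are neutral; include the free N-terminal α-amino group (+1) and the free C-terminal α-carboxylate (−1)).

Positive (K, R): Arg6, Lys10, Arg14, Lys16, Lys17 → +5.
Negative (D, E): Glu4, Glu21 → −2.
The N-terminus (+1) and C-terminus (−1) cancel.
Net charge = (+5) + (−2) = +3.

+3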